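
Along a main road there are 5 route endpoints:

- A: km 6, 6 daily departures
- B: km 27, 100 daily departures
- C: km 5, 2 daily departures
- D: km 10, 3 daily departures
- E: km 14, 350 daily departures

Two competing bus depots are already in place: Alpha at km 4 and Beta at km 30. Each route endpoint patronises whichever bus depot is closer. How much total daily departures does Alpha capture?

361

The indifferent point is the midpoint (4+30)/2 = 17; route endpoints left of it (closer to Alpha at 4) go to Alpha, those right go to Beta.
  C at 5 (w=2) → Alpha
  A at 6 (w=6) → Alpha
  D at 10 (w=3) → Alpha
  E at 14 (w=350) → Alpha
  B at 27 (w=100) → Beta
Alpha captures 361; Beta captures 100.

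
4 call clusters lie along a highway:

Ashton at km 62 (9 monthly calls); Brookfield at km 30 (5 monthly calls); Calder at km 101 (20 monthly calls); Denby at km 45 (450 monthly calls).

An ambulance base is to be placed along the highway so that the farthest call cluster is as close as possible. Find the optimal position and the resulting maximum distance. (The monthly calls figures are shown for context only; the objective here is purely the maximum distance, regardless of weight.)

location 65.5, max distance 35.5

The 1-center on a line is the midpoint of the two extreme points: leftmost at 30, rightmost at 101.
Optimal location = (30 + 101)/2 = 65.5; maximum distance = (101 − 30)/2 = 35.5.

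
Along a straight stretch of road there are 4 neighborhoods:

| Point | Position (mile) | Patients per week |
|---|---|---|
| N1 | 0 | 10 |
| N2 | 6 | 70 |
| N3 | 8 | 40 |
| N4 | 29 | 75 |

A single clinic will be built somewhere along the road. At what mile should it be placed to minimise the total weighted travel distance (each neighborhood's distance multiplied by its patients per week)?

x = 8

For a sum of weighted absolute distances on a line, the optimum is the weighted median (not the mean). Total weight W = 195; half-weight = 97.5.
Sort by position and accumulate weight:
  mile 0 (N1, w=10) → cum 10
  mile 6 (N2, w=70) → cum 80
  mile 8 (N3, w=40) → cum 120  ≥ 97.5 → median here
  mile 29 (N4, w=75) → cum 195
Optimal location: mile 8.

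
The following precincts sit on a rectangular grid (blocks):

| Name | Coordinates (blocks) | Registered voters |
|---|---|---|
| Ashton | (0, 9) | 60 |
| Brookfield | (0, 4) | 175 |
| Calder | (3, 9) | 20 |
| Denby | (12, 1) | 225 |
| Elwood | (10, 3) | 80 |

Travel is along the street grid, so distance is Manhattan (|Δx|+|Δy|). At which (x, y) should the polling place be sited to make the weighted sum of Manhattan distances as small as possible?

Manhattan distance separates: Σwᵢ(|x−xᵢ|+|y−yᵢ|) = Σwᵢ|x−xᵢ| + Σwᵢ|y−yᵢ|, so x and y are optimised independently as 1-D weighted medians.
Total weight W = 560; half = 280.
x-coordinate, sorted with cumulative weight:
  x=0 (Ashton, w=60) cum 60
  x=0 (Brookfield, w=175) cum 235
  x=3 (Calder, w=20) cum 255
  x=10 (Elwood, w=80) cum 335  ← median
  x=12 (Denby, w=225) cum 560
⇒ x* = 10
y-coordinate, sorted with cumulative weight:
  y=1 (Denby, w=225) cum 225
  y=3 (Elwood, w=80) cum 305  ← median
  y=4 (Brookfield, w=175) cum 480
  y=9 (Ashton, w=60) cum 540
  y=9 (Calder, w=20) cum 560
⇒ y* = 3

(10, 3)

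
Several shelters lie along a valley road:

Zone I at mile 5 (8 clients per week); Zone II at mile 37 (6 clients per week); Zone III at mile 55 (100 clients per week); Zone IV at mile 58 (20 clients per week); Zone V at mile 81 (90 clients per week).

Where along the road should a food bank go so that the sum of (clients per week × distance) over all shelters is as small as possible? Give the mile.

x = 55

For a sum of weighted absolute distances on a line, the optimum is the weighted median (not the mean). Total weight W = 224; half-weight = 112.
Sort by position and accumulate weight:
  mile 5 (Zone I, w=8) → cum 8
  mile 37 (Zone II, w=6) → cum 14
  mile 55 (Zone III, w=100) → cum 114  ≥ 112 → median here
  mile 58 (Zone IV, w=20) → cum 134
  mile 81 (Zone V, w=90) → cum 224
Optimal location: mile 55.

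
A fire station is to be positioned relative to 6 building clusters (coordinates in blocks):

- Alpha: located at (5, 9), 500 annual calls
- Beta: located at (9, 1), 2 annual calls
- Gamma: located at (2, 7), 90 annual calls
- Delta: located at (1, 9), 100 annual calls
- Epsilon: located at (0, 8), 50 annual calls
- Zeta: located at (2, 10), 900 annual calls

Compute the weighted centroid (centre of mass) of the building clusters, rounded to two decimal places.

(2.80, 9.40)

The minimiser of Σwᵢ‖p−pᵢ‖² is the weighted centroid p* = (Σwᵢpᵢ)/(Σwᵢ).
Σwᵢ = 1642.
Σwᵢxᵢ = 500·5 + 2·9 + 90·2 + 100·1 + 50·0 + 900·2 = 4598.
Σwᵢyᵢ = 500·9 + 2·1 + 90·7 + 100·9 + 50·8 + 900·10 = 15432.
x* = 4598/1642 = 2.80, y* = 15432/1642 = 9.40.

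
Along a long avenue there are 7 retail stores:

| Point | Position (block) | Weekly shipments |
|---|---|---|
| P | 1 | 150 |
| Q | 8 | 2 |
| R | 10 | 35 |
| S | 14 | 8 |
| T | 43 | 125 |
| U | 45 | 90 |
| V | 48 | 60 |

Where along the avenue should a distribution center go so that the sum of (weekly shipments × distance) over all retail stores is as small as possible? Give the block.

x = 43

For a sum of weighted absolute distances on a line, the optimum is the weighted median (not the mean). Total weight W = 470; half-weight = 235.
Sort by position and accumulate weight:
  block 1 (P, w=150) → cum 150
  block 8 (Q, w=2) → cum 152
  block 10 (R, w=35) → cum 187
  block 14 (S, w=8) → cum 195
  block 43 (T, w=125) → cum 320  ≥ 235 → median here
  block 45 (U, w=90) → cum 410
  block 48 (V, w=60) → cum 470
Optimal location: block 43.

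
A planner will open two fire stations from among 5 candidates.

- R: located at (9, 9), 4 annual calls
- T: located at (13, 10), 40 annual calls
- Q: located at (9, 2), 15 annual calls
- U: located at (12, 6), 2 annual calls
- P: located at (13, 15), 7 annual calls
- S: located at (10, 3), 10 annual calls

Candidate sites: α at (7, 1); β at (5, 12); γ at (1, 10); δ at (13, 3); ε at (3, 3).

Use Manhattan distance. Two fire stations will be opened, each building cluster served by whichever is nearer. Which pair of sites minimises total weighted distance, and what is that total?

Evaluate every pair (each demand assigned to the nearer of the two):
  {α, δ}: total = 487
  {β, δ}: total = 498
  {γ, δ}: total = 513
  {δ, ε}: total = 517
  {α, β}: total = 620
  {β, ε}: total = 704
  {α, γ}: total = 750
  {γ, ε}: total = 834
  {β, γ}: total = 881
  {α, ε}: total = 895
Best pair: {α, δ} with total 487.

{α, δ}, total 487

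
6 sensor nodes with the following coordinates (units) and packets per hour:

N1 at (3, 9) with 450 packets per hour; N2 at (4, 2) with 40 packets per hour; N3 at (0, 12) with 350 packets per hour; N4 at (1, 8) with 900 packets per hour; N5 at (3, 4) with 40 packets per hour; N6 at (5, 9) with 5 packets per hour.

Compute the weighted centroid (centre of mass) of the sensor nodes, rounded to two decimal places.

(1.43, 8.82)

The minimiser of Σwᵢ‖p−pᵢ‖² is the weighted centroid p* = (Σwᵢpᵢ)/(Σwᵢ).
Σwᵢ = 1785.
Σwᵢxᵢ = 450·3 + 40·4 + 350·0 + 900·1 + 40·3 + 5·5 = 2555.
Σwᵢyᵢ = 450·9 + 40·2 + 350·12 + 900·8 + 40·4 + 5·9 = 15735.
x* = 2555/1785 = 1.43, y* = 15735/1785 = 8.82.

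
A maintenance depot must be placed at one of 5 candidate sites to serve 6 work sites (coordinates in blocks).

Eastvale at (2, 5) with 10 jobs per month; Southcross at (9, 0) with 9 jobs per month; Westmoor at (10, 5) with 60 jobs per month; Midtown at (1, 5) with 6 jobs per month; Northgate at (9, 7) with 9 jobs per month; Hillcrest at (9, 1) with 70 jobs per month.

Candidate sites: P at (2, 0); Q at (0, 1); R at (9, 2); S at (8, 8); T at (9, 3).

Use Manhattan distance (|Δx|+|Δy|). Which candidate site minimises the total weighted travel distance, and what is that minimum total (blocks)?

T, total 533 blocks

Total weighted distance at each candidate:
  P (2, 0): total = 1615
  Q (0, 1): total = 1785
  R (9, 2): total = 539
  S (8, 8): total = 1109
  T (9, 3): total = 533
Minimum is at T with total 533 blocks.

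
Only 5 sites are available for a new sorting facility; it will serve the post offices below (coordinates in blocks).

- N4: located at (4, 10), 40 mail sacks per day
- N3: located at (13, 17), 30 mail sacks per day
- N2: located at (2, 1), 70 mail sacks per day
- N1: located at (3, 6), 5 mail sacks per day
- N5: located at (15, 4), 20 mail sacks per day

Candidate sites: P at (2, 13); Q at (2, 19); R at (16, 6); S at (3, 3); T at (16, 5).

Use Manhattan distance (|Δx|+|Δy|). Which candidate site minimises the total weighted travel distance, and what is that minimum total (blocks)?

S, total 1525 blocks

Total weighted distance at each candidate:
  P (2, 13): total = 1970
  Q (2, 19): total = 2720
  R (16, 6): total = 2515
  S (3, 3): total = 1525
  T (16, 5): total = 2500
Minimum is at S with total 1525 blocks.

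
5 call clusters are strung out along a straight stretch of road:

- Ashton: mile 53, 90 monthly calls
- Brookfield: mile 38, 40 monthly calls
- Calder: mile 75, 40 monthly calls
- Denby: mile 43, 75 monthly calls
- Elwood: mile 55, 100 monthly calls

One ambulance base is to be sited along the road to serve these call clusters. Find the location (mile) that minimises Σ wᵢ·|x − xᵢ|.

For a sum of weighted absolute distances on a line, the optimum is the weighted median (not the mean). Total weight W = 345; half-weight = 172.5.
Sort by position and accumulate weight:
  mile 38 (Brookfield, w=40) → cum 40
  mile 43 (Denby, w=75) → cum 115
  mile 53 (Ashton, w=90) → cum 205  ≥ 172.5 → median here
  mile 55 (Elwood, w=100) → cum 305
  mile 75 (Calder, w=40) → cum 345
Optimal location: mile 53.

x = 53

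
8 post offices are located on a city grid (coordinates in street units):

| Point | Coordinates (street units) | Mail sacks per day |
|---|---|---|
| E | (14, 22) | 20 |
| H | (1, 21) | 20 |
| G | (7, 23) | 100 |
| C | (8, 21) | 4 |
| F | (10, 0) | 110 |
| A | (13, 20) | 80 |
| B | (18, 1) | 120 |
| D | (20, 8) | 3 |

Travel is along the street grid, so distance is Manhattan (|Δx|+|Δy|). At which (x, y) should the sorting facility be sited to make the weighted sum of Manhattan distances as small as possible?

Manhattan distance separates: Σwᵢ(|x−xᵢ|+|y−yᵢ|) = Σwᵢ|x−xᵢ| + Σwᵢ|y−yᵢ|, so x and y are optimised independently as 1-D weighted medians.
Total weight W = 457; half = 228.5.
x-coordinate, sorted with cumulative weight:
  x=1 (H, w=20) cum 20
  x=7 (G, w=100) cum 120
  x=8 (C, w=4) cum 124
  x=10 (F, w=110) cum 234  ← median
  x=13 (A, w=80) cum 314
  x=14 (E, w=20) cum 334
  x=18 (B, w=120) cum 454
  x=20 (D, w=3) cum 457
⇒ x* = 10
y-coordinate, sorted with cumulative weight:
  y=0 (F, w=110) cum 110
  y=1 (B, w=120) cum 230  ← median
  y=8 (D, w=3) cum 233
  y=20 (A, w=80) cum 313
  y=21 (H, w=20) cum 333
  y=21 (C, w=4) cum 337
  y=22 (E, w=20) cum 357
  y=23 (G, w=100) cum 457
⇒ y* = 1

(10, 1)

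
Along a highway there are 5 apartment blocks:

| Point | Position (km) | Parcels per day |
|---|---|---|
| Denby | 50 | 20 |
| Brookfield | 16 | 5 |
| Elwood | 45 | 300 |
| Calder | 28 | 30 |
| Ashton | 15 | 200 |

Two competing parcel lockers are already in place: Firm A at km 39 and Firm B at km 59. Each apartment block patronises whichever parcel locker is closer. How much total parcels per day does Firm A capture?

535

The indifferent point is the midpoint (39+59)/2 = 49; apartment blocks left of it (closer to Firm A at 39) go to Firm A, those right go to Firm B.
  Ashton at 15 (w=200) → Firm A
  Brookfield at 16 (w=5) → Firm A
  Calder at 28 (w=30) → Firm A
  Elwood at 45 (w=300) → Firm A
  Denby at 50 (w=20) → Firm B
Firm A captures 535; Firm B captures 20.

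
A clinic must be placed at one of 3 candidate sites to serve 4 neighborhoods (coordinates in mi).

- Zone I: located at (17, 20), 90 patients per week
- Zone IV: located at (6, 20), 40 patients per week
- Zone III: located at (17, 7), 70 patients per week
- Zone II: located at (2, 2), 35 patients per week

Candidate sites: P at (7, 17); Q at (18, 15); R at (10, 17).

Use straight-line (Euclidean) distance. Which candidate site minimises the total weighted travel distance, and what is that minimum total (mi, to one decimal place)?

Q, total 2264.8 mi

Total weighted distance at each candidate:
  P (7, 17): total = 2609.5
  Q (18, 15): total = 2264.8
  R (10, 17): total = 2334.9
Minimum is at Q with total 2264.8 mi.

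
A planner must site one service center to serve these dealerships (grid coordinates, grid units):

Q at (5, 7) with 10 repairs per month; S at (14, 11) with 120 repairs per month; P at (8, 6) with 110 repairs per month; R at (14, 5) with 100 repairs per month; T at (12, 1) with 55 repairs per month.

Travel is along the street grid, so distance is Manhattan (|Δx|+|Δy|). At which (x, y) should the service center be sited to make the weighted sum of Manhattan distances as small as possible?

(14, 6)

Manhattan distance separates: Σwᵢ(|x−xᵢ|+|y−yᵢ|) = Σwᵢ|x−xᵢ| + Σwᵢ|y−yᵢ|, so x and y are optimised independently as 1-D weighted medians.
Total weight W = 395; half = 197.5.
x-coordinate, sorted with cumulative weight:
  x=5 (Q, w=10) cum 10
  x=8 (P, w=110) cum 120
  x=12 (T, w=55) cum 175
  x=14 (S, w=120) cum 295  ← median
  x=14 (R, w=100) cum 395
⇒ x* = 14
y-coordinate, sorted with cumulative weight:
  y=1 (T, w=55) cum 55
  y=5 (R, w=100) cum 155
  y=6 (P, w=110) cum 265  ← median
  y=7 (Q, w=10) cum 275
  y=11 (S, w=120) cum 395
⇒ y* = 6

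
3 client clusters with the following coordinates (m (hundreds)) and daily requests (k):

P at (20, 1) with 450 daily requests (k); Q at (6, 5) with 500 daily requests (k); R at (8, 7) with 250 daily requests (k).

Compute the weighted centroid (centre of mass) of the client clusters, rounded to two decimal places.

The minimiser of Σwᵢ‖p−pᵢ‖² is the weighted centroid p* = (Σwᵢpᵢ)/(Σwᵢ).
Σwᵢ = 1200.
Σwᵢxᵢ = 450·20 + 500·6 + 250·8 = 14000.
Σwᵢyᵢ = 450·1 + 500·5 + 250·7 = 4700.
x* = 14000/1200 = 11.67, y* = 4700/1200 = 3.92.

(11.67, 3.92)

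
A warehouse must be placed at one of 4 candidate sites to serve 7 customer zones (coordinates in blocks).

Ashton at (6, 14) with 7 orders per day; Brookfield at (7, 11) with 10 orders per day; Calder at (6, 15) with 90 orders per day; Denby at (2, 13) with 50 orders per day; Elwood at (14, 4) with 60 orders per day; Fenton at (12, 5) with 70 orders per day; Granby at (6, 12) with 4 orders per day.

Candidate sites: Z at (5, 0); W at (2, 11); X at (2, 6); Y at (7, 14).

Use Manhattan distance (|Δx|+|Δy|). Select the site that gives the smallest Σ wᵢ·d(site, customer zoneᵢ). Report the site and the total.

Y, total 2529 blocks

Total weighted distance at each candidate:
  Z (5, 0): total = 4147
  W (2, 11): total = 3199
  X (2, 6): total = 3354
  Y (7, 14): total = 2529
Minimum is at Y with total 2529 blocks.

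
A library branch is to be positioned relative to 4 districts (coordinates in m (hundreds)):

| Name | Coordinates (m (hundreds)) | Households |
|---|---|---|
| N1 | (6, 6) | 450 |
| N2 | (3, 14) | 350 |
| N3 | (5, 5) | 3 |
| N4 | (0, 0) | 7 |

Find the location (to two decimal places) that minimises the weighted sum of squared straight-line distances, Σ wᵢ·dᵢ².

(4.65, 9.40)

The minimiser of Σwᵢ‖p−pᵢ‖² is the weighted centroid p* = (Σwᵢpᵢ)/(Σwᵢ).
Σwᵢ = 810.
Σwᵢxᵢ = 450·6 + 350·3 + 3·5 + 7·0 = 3765.
Σwᵢyᵢ = 450·6 + 350·14 + 3·5 + 7·0 = 7615.
x* = 3765/810 = 4.65, y* = 7615/810 = 9.40.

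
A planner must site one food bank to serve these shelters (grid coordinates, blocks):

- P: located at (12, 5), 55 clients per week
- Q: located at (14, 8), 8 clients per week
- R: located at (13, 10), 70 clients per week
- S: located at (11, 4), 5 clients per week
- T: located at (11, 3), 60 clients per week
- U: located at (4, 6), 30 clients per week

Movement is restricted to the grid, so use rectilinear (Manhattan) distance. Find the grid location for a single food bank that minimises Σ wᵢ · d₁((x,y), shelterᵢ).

(12, 5)

Manhattan distance separates: Σwᵢ(|x−xᵢ|+|y−yᵢ|) = Σwᵢ|x−xᵢ| + Σwᵢ|y−yᵢ|, so x and y are optimised independently as 1-D weighted medians.
Total weight W = 228; half = 114.
x-coordinate, sorted with cumulative weight:
  x=4 (U, w=30) cum 30
  x=11 (S, w=5) cum 35
  x=11 (T, w=60) cum 95
  x=12 (P, w=55) cum 150  ← median
  x=13 (R, w=70) cum 220
  x=14 (Q, w=8) cum 228
⇒ x* = 12
y-coordinate, sorted with cumulative weight:
  y=3 (T, w=60) cum 60
  y=4 (S, w=5) cum 65
  y=5 (P, w=55) cum 120  ← median
  y=6 (U, w=30) cum 150
  y=8 (Q, w=8) cum 158
  y=10 (R, w=70) cum 228
⇒ y* = 5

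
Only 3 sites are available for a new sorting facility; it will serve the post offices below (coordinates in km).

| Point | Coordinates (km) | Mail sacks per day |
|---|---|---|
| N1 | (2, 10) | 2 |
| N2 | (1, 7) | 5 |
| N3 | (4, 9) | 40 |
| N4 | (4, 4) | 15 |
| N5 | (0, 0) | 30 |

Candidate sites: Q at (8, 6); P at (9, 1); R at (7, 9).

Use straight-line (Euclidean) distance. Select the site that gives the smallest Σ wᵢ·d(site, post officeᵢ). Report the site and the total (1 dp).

Total weighted distance at each candidate:
  Q (8, 6): total = 616.9
  P (9, 1): total = 809.3
  R (7, 9): total = 591.3
Minimum is at R with total 591.3 km.

R, total 591.3 km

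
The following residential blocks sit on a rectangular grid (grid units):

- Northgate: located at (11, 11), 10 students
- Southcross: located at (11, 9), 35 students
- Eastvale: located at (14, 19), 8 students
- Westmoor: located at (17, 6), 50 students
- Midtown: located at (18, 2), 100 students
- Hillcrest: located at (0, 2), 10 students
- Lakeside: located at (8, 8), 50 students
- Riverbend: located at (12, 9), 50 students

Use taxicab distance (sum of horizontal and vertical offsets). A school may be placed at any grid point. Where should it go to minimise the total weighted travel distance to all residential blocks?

Manhattan distance separates: Σwᵢ(|x−xᵢ|+|y−yᵢ|) = Σwᵢ|x−xᵢ| + Σwᵢ|y−yᵢ|, so x and y are optimised independently as 1-D weighted medians.
Total weight W = 313; half = 156.5.
x-coordinate, sorted with cumulative weight:
  x=0 (Hillcrest, w=10) cum 10
  x=8 (Lakeside, w=50) cum 60
  x=11 (Northgate, w=10) cum 70
  x=11 (Southcross, w=35) cum 105
  x=12 (Riverbend, w=50) cum 155
  x=14 (Eastvale, w=8) cum 163  ← median
  x=17 (Westmoor, w=50) cum 213
  x=18 (Midtown, w=100) cum 313
⇒ x* = 14
y-coordinate, sorted with cumulative weight:
  y=2 (Midtown, w=100) cum 100
  y=2 (Hillcrest, w=10) cum 110
  y=6 (Westmoor, w=50) cum 160  ← median
  y=8 (Lakeside, w=50) cum 210
  y=9 (Southcross, w=35) cum 245
  y=9 (Riverbend, w=50) cum 295
  y=11 (Northgate, w=10) cum 305
  y=19 (Eastvale, w=8) cum 313
⇒ y* = 6

(14, 6)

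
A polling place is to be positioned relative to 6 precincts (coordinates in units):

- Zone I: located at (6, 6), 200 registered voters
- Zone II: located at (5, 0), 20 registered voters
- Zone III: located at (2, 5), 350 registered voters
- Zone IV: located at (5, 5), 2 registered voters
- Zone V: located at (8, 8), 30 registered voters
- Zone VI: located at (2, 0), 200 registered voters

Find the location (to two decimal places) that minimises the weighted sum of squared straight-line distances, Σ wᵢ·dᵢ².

The minimiser of Σwᵢ‖p−pᵢ‖² is the weighted centroid p* = (Σwᵢpᵢ)/(Σwᵢ).
Σwᵢ = 802.
Σwᵢxᵢ = 200·6 + 20·5 + 350·2 + 2·5 + 30·8 + 200·2 = 2650.
Σwᵢyᵢ = 200·6 + 20·0 + 350·5 + 2·5 + 30·8 + 200·0 = 3200.
x* = 2650/802 = 3.30, y* = 3200/802 = 3.99.

(3.30, 3.99)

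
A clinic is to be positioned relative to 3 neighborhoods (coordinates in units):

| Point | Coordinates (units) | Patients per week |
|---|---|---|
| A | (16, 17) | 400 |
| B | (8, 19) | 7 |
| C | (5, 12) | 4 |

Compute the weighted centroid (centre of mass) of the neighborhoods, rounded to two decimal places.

The minimiser of Σwᵢ‖p−pᵢ‖² is the weighted centroid p* = (Σwᵢpᵢ)/(Σwᵢ).
Σwᵢ = 411.
Σwᵢxᵢ = 400·16 + 7·8 + 4·5 = 6476.
Σwᵢyᵢ = 400·17 + 7·19 + 4·12 = 6981.
x* = 6476/411 = 15.76, y* = 6981/411 = 16.99.

(15.76, 16.99)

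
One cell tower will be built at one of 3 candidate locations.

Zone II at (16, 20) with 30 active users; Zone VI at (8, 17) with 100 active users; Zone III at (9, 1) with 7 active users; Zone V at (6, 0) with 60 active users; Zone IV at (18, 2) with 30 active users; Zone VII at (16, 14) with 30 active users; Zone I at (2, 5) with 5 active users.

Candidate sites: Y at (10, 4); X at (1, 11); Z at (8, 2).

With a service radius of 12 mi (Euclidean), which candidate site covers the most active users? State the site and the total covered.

Y, covering 132

Coverage radius r = 12 mi; a point is covered iff (Δx)²+(Δy)² ≤ 12² = 144.
  Y (10, 4): covers {Zone III, Zone V, Zone IV, Zone VII, Zone I} → 132
  X (1, 11): covers {Zone VI, Zone I} → 105
  Z (8, 2): covers {Zone III, Zone V, Zone IV, Zone I} → 102
Maximum coverage at Y: 132 active users.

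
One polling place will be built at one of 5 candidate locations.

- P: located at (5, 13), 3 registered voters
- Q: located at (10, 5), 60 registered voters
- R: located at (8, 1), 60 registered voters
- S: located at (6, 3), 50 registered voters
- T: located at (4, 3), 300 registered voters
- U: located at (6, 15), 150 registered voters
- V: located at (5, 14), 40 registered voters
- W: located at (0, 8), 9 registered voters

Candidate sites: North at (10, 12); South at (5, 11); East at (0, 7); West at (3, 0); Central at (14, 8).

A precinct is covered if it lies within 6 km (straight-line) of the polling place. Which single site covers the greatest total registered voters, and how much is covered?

Coverage radius r = 6 km; a point is covered iff (Δx)²+(Δy)² ≤ 6² = 36.
  North (10, 12): covers {P, U, V} → 193
  South (5, 11): covers {P, U, V, W} → 202
  East (0, 7): covers {T, W} → 309
  West (3, 0): covers {R, S, T} → 410
  Central (14, 8): covers {Q} → 60
Maximum coverage at West: 410 registered voters.

West, covering 410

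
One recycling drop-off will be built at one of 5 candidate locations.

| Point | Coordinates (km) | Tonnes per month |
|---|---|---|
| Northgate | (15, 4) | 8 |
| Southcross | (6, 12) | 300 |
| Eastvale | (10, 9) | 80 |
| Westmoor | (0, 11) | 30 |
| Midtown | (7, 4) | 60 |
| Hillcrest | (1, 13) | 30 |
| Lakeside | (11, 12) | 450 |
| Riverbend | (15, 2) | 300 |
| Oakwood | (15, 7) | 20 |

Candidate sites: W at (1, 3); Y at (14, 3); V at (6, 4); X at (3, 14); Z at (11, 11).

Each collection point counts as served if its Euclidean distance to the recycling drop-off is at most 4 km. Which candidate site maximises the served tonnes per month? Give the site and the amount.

Z, covering 530

Coverage radius r = 4 km; a point is covered iff (Δx)²+(Δy)² ≤ 4² = 16.
  W (1, 3): covers {none} → 0
  Y (14, 3): covers {Northgate, Riverbend} → 308
  V (6, 4): covers {Midtown} → 60
  X (3, 14): covers {Southcross, Hillcrest} → 330
  Z (11, 11): covers {Eastvale, Lakeside} → 530
Maximum coverage at Z: 530 tonnes per month.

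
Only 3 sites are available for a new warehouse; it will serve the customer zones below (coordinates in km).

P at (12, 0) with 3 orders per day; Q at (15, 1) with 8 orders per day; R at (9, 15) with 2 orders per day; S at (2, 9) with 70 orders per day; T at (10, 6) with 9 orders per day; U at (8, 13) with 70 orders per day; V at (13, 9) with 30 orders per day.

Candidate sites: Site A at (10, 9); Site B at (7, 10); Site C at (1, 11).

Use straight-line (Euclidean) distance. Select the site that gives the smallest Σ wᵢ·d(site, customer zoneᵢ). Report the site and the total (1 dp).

Site B, total 946.4 km

Total weighted distance at each candidate:
  Site A (10, 9): total = 1105.3
  Site B (7, 10): total = 946.4
  Site C (1, 11): total = 1326.0
Minimum is at Site B with total 946.4 km.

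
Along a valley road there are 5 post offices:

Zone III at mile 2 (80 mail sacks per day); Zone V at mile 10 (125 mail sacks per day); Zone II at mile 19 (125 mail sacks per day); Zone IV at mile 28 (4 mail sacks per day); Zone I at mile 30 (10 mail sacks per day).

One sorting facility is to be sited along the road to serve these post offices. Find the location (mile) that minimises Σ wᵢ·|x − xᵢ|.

For a sum of weighted absolute distances on a line, the optimum is the weighted median (not the mean). Total weight W = 344; half-weight = 172.
Sort by position and accumulate weight:
  mile 2 (Zone III, w=80) → cum 80
  mile 10 (Zone V, w=125) → cum 205  ≥ 172 → median here
  mile 19 (Zone II, w=125) → cum 330
  mile 28 (Zone IV, w=4) → cum 334
  mile 30 (Zone I, w=10) → cum 344
Optimal location: mile 10.

x = 10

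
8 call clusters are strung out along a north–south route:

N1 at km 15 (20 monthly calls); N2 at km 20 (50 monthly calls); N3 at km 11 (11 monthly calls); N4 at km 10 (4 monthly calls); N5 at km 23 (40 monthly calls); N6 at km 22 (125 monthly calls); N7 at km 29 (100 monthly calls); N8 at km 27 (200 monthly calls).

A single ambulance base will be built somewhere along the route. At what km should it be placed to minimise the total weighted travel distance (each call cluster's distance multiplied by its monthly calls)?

For a sum of weighted absolute distances on a line, the optimum is the weighted median (not the mean). Total weight W = 550; half-weight = 275.
Sort by position and accumulate weight:
  km 10 (N4, w=4) → cum 4
  km 11 (N3, w=11) → cum 15
  km 15 (N1, w=20) → cum 35
  km 20 (N2, w=50) → cum 85
  km 22 (N6, w=125) → cum 210
  km 23 (N5, w=40) → cum 250
  km 27 (N8, w=200) → cum 450  ≥ 275 → median here
  km 29 (N7, w=100) → cum 550
Optimal location: km 27.

x = 27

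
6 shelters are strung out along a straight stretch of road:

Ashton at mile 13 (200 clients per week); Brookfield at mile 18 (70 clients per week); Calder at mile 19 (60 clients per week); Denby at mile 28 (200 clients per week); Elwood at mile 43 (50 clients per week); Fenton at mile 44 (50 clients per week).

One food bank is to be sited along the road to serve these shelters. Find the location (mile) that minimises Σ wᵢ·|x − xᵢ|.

x = 19

For a sum of weighted absolute distances on a line, the optimum is the weighted median (not the mean). Total weight W = 630; half-weight = 315.
Sort by position and accumulate weight:
  mile 13 (Ashton, w=200) → cum 200
  mile 18 (Brookfield, w=70) → cum 270
  mile 19 (Calder, w=60) → cum 330  ≥ 315 → median here
  mile 28 (Denby, w=200) → cum 530
  mile 43 (Elwood, w=50) → cum 580
  mile 44 (Fenton, w=50) → cum 630
Optimal location: mile 19.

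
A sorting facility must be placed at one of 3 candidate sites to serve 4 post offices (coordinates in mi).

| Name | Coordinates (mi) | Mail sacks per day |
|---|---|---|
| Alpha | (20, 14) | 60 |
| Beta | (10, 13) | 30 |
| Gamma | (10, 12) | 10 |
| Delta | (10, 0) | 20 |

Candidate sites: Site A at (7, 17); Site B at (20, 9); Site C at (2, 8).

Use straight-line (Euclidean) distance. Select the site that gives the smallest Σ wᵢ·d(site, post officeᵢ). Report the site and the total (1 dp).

Total weighted distance at each candidate:
  Site A (7, 17): total = 1354.1
  Site B (20, 9): total = 996.6
  Site C (2, 8): total = 1737.2
Minimum is at Site B with total 996.6 mi.

Site B, total 996.6 mi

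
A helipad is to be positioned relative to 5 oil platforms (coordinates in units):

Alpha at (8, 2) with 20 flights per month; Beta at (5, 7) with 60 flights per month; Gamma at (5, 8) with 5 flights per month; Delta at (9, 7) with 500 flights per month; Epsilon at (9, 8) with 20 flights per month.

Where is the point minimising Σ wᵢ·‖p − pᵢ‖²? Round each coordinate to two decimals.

The minimiser of Σwᵢ‖p−pᵢ‖² is the weighted centroid p* = (Σwᵢpᵢ)/(Σwᵢ).
Σwᵢ = 605.
Σwᵢxᵢ = 20·8 + 60·5 + 5·5 + 500·9 + 20·9 = 5165.
Σwᵢyᵢ = 20·2 + 60·7 + 5·8 + 500·7 + 20·8 = 4160.
x* = 5165/605 = 8.54, y* = 4160/605 = 6.88.

(8.54, 6.88)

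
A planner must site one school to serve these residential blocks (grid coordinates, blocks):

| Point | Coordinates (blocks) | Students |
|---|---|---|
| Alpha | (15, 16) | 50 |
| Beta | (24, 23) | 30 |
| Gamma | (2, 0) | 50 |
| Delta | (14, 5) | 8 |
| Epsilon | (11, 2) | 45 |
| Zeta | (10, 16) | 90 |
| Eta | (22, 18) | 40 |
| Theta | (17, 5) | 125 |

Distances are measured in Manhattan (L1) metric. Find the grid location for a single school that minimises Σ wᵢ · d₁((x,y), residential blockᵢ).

(15, 5)

Manhattan distance separates: Σwᵢ(|x−xᵢ|+|y−yᵢ|) = Σwᵢ|x−xᵢ| + Σwᵢ|y−yᵢ|, so x and y are optimised independently as 1-D weighted medians.
Total weight W = 438; half = 219.
x-coordinate, sorted with cumulative weight:
  x=2 (Gamma, w=50) cum 50
  x=10 (Zeta, w=90) cum 140
  x=11 (Epsilon, w=45) cum 185
  x=14 (Delta, w=8) cum 193
  x=15 (Alpha, w=50) cum 243  ← median
  x=17 (Theta, w=125) cum 368
  x=22 (Eta, w=40) cum 408
  x=24 (Beta, w=30) cum 438
⇒ x* = 15
y-coordinate, sorted with cumulative weight:
  y=0 (Gamma, w=50) cum 50
  y=2 (Epsilon, w=45) cum 95
  y=5 (Delta, w=8) cum 103
  y=5 (Theta, w=125) cum 228  ← median
  y=16 (Alpha, w=50) cum 278
  y=16 (Zeta, w=90) cum 368
  y=18 (Eta, w=40) cum 408
  y=23 (Beta, w=30) cum 438
⇒ y* = 5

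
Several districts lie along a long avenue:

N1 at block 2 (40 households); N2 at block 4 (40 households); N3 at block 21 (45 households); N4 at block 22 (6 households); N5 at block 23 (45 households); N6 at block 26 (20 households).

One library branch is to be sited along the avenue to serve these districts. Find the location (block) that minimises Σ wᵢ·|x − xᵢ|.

For a sum of weighted absolute distances on a line, the optimum is the weighted median (not the mean). Total weight W = 196; half-weight = 98.
Sort by position and accumulate weight:
  block 2 (N1, w=40) → cum 40
  block 4 (N2, w=40) → cum 80
  block 21 (N3, w=45) → cum 125  ≥ 98 → median here
  block 22 (N4, w=6) → cum 131
  block 23 (N5, w=45) → cum 176
  block 26 (N6, w=20) → cum 196
Optimal location: block 21.

x = 21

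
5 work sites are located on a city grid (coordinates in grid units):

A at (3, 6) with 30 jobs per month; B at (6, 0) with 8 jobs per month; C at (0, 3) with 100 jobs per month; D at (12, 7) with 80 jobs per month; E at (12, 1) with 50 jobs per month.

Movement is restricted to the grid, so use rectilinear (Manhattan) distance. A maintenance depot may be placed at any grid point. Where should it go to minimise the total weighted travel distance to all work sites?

(6, 3)

Manhattan distance separates: Σwᵢ(|x−xᵢ|+|y−yᵢ|) = Σwᵢ|x−xᵢ| + Σwᵢ|y−yᵢ|, so x and y are optimised independently as 1-D weighted medians.
Total weight W = 268; half = 134.
x-coordinate, sorted with cumulative weight:
  x=0 (C, w=100) cum 100
  x=3 (A, w=30) cum 130
  x=6 (B, w=8) cum 138  ← median
  x=12 (D, w=80) cum 218
  x=12 (E, w=50) cum 268
⇒ x* = 6
y-coordinate, sorted with cumulative weight:
  y=0 (B, w=8) cum 8
  y=1 (E, w=50) cum 58
  y=3 (C, w=100) cum 158  ← median
  y=6 (A, w=30) cum 188
  y=7 (D, w=80) cum 268
⇒ y* = 3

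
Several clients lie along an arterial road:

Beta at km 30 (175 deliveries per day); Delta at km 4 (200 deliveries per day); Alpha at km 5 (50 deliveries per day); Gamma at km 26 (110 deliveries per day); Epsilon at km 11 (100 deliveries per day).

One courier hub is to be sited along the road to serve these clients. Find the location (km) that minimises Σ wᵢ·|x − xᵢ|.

x = 11

For a sum of weighted absolute distances on a line, the optimum is the weighted median (not the mean). Total weight W = 635; half-weight = 317.5.
Sort by position and accumulate weight:
  km 4 (Delta, w=200) → cum 200
  km 5 (Alpha, w=50) → cum 250
  km 11 (Epsilon, w=100) → cum 350  ≥ 317.5 → median here
  km 26 (Gamma, w=110) → cum 460
  km 30 (Beta, w=175) → cum 635
Optimal location: km 11.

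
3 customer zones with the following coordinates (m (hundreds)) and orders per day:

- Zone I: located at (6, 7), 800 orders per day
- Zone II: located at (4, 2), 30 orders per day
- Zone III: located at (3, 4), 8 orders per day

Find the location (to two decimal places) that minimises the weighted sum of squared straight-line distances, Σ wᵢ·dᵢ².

The minimiser of Σwᵢ‖p−pᵢ‖² is the weighted centroid p* = (Σwᵢpᵢ)/(Σwᵢ).
Σwᵢ = 838.
Σwᵢxᵢ = 800·6 + 30·4 + 8·3 = 4944.
Σwᵢyᵢ = 800·7 + 30·2 + 8·4 = 5692.
x* = 4944/838 = 5.90, y* = 5692/838 = 6.79.

(5.90, 6.79)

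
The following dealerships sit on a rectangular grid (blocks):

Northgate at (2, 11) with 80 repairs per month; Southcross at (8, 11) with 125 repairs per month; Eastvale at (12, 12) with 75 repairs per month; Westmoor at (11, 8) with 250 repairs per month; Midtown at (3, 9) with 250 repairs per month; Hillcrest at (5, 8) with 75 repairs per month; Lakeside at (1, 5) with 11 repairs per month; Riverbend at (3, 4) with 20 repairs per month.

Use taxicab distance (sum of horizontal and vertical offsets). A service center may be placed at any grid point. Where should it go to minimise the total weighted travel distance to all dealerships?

Manhattan distance separates: Σwᵢ(|x−xᵢ|+|y−yᵢ|) = Σwᵢ|x−xᵢ| + Σwᵢ|y−yᵢ|, so x and y are optimised independently as 1-D weighted medians.
Total weight W = 886; half = 443.
x-coordinate, sorted with cumulative weight:
  x=1 (Lakeside, w=11) cum 11
  x=2 (Northgate, w=80) cum 91
  x=3 (Midtown, w=250) cum 341
  x=3 (Riverbend, w=20) cum 361
  x=5 (Hillcrest, w=75) cum 436
  x=8 (Southcross, w=125) cum 561  ← median
  x=11 (Westmoor, w=250) cum 811
  x=12 (Eastvale, w=75) cum 886
⇒ x* = 8
y-coordinate, sorted with cumulative weight:
  y=4 (Riverbend, w=20) cum 20
  y=5 (Lakeside, w=11) cum 31
  y=8 (Westmoor, w=250) cum 281
  y=8 (Hillcrest, w=75) cum 356
  y=9 (Midtown, w=250) cum 606  ← median
  y=11 (Northgate, w=80) cum 686
  y=11 (Southcross, w=125) cum 811
  y=12 (Eastvale, w=75) cum 886
⇒ y* = 9

(8, 9)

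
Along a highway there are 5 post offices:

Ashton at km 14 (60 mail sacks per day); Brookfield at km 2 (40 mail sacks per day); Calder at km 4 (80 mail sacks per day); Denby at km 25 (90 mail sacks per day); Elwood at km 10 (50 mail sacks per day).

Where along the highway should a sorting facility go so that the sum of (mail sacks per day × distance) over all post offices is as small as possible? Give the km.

x = 10

For a sum of weighted absolute distances on a line, the optimum is the weighted median (not the mean). Total weight W = 320; half-weight = 160.
Sort by position and accumulate weight:
  km 2 (Brookfield, w=40) → cum 40
  km 4 (Calder, w=80) → cum 120
  km 10 (Elwood, w=50) → cum 170  ≥ 160 → median here
  km 14 (Ashton, w=60) → cum 230
  km 25 (Denby, w=90) → cum 320
Optimal location: km 10.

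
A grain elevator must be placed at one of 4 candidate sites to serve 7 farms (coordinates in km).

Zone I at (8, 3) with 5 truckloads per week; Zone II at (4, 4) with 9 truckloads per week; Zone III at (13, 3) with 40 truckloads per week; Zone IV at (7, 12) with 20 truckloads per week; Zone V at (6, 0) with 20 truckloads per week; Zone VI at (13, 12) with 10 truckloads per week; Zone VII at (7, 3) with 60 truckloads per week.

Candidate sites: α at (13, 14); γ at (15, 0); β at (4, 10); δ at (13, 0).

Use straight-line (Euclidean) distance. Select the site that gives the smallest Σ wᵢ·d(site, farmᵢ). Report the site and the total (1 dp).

δ, total 1168.6 km

Total weighted distance at each candidate:
  α (13, 14): total = 1832.8
  γ (15, 0): total = 1390.4
  β (4, 10): total = 1375.6
  δ (13, 0): total = 1168.6
Minimum is at δ with total 1168.6 km.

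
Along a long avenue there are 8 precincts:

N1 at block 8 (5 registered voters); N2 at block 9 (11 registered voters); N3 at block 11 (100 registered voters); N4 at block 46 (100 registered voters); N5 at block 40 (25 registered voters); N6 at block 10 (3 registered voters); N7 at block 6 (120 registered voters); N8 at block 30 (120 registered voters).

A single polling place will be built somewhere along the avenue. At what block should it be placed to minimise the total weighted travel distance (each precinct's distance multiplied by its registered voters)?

For a sum of weighted absolute distances on a line, the optimum is the weighted median (not the mean). Total weight W = 484; half-weight = 242.
Sort by position and accumulate weight:
  block 6 (N7, w=120) → cum 120
  block 8 (N1, w=5) → cum 125
  block 9 (N2, w=11) → cum 136
  block 10 (N6, w=3) → cum 139
  block 11 (N3, w=100) → cum 239
  block 30 (N8, w=120) → cum 359  ≥ 242 → median here
  block 40 (N5, w=25) → cum 384
  block 46 (N4, w=100) → cum 484
Optimal location: block 30.

x = 30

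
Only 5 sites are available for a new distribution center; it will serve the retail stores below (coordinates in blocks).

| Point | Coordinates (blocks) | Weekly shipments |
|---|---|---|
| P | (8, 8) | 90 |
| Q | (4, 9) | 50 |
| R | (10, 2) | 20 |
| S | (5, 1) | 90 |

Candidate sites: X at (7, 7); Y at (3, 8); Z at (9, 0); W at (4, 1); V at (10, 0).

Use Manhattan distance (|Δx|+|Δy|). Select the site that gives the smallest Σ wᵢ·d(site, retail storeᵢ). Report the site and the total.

X, total 1310 blocks

Total weighted distance at each candidate:
  X (7, 7): total = 1310
  Y (3, 8): total = 1620
  Z (9, 0): total = 2020
  W (4, 1): total = 1620
  V (10, 0): total = 2230
Minimum is at X with total 1310 blocks.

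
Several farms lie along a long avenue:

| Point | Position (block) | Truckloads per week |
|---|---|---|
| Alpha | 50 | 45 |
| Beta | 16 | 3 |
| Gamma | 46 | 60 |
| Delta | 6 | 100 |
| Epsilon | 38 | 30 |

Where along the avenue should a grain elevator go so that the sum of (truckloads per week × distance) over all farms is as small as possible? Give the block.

x = 38

For a sum of weighted absolute distances on a line, the optimum is the weighted median (not the mean). Total weight W = 238; half-weight = 119.
Sort by position and accumulate weight:
  block 6 (Delta, w=100) → cum 100
  block 16 (Beta, w=3) → cum 103
  block 38 (Epsilon, w=30) → cum 133  ≥ 119 → median here
  block 46 (Gamma, w=60) → cum 193
  block 50 (Alpha, w=45) → cum 238
Optimal location: block 38.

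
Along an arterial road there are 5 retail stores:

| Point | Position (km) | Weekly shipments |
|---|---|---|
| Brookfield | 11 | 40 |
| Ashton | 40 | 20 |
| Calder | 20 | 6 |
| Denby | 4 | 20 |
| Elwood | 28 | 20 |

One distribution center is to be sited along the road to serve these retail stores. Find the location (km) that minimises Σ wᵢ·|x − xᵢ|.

For a sum of weighted absolute distances on a line, the optimum is the weighted median (not the mean). Total weight W = 106; half-weight = 53.
Sort by position and accumulate weight:
  km 4 (Denby, w=20) → cum 20
  km 11 (Brookfield, w=40) → cum 60  ≥ 53 → median here
  km 20 (Calder, w=6) → cum 66
  km 28 (Elwood, w=20) → cum 86
  km 40 (Ashton, w=20) → cum 106
Optimal location: km 11.

x = 11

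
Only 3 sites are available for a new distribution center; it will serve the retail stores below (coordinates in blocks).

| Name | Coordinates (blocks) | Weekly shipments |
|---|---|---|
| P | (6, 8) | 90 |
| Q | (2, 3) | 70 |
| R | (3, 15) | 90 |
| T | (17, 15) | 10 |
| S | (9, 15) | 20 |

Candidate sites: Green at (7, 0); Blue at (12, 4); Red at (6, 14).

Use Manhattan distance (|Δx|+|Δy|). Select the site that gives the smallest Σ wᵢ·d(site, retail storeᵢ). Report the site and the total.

Total weighted distance at each candidate:
  Green (7, 0): total = 3670
  Blue (12, 4): total = 3910
  Red (6, 14): total = 2150
Minimum is at Red with total 2150 blocks.

Red, total 2150 blocks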